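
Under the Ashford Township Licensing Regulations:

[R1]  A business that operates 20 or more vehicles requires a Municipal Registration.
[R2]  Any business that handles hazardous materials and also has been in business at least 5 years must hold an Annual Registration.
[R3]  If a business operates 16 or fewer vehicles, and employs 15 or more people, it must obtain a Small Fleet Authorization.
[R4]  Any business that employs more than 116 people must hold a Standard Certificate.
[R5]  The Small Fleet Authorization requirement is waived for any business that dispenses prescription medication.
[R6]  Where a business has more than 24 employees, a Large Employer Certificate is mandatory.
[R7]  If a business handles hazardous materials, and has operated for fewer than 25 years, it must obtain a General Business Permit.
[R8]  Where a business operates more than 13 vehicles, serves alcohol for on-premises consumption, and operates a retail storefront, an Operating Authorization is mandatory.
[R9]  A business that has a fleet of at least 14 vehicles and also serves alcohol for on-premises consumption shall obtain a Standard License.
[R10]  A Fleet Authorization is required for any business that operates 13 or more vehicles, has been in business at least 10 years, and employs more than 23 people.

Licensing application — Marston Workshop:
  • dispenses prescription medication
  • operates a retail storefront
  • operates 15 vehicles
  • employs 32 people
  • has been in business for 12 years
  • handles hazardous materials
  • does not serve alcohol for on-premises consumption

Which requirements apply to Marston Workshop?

Annual Registration, Fleet Authorization, General Business Permit, Large Employer Certificate

[R1] vehicles 15 < 20 → Municipal Registration not required.
[R2] handles hazardous materials; years in business 12 ≥ 5 → Annual Registration required.
[R3] vehicles 15 ≤ 16; employees 32 ≥ 15 → Small Fleet Authorization required.
[R4] employees 32 ≤ 116 → Standard Certificate not required.
[R5] dispenses prescription medication → exempt from Small Fleet Authorization.
[R6] employees 32 > 24 → Large Employer Certificate required.
[R7] handles hazardous materials; years in business 12 < 25 → General Business Permit required.
[R8] vehicles 15 > 13; does not serve alcohol for on-premises consumption; operates a retail storefront → Operating Authorization not required.
[R9] vehicles 15 ≥ 14; does not serve alcohol for on-premises consumption → Standard License not required.
[R10] vehicles 15 ≥ 13; years in business 12 ≥ 10; employees 32 > 23 → Fleet Authorization required.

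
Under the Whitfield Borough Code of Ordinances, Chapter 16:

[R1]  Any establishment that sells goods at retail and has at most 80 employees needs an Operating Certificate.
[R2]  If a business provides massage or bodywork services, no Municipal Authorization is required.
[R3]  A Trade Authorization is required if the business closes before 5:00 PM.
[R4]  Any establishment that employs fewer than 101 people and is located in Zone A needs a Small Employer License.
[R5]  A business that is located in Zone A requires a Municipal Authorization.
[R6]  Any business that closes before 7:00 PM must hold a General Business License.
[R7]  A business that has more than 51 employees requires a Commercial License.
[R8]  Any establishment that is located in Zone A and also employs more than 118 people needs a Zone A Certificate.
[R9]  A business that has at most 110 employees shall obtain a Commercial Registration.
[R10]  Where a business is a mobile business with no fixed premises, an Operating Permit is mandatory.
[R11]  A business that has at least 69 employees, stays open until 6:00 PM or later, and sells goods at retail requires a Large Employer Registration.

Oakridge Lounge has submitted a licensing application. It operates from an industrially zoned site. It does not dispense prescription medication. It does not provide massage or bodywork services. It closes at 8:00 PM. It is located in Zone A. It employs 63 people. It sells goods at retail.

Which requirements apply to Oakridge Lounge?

Commercial License, Commercial Registration, Municipal Authorization, Operating Certificate, Small Employer License

[R1] sells goods at retail; employees 63 ≤ 80 → Operating Certificate required.
[R2] does not provide massage or bodywork services → Municipal Authorization exemption does not apply.
[R3] closes 8:00 PM, after 5:00 PM → Trade Authorization not required.
[R4] employees 63 < 101; is located in Zone A → Small Employer License required.
[R5] is located in Zone A → Municipal Authorization required.
[R6] closes 8:00 PM, after 7:00 PM → General Business License not required.
[R7] employees 63 > 51 → Commercial License required.
[R8] is located in Zone A; employees 63 ≤ 118 → Zone A Certificate not required.
[R9] employees 63 ≤ 110 → Commercial Registration required.
[R10] operates from an industrially zoned site (not: is a mobile business with no fixed premises) → Operating Permit not required.
[R11] employees 63 < 69; closes 8:00 PM, after 6:00 PM; sells goods at retail → Large Employer Registration not required.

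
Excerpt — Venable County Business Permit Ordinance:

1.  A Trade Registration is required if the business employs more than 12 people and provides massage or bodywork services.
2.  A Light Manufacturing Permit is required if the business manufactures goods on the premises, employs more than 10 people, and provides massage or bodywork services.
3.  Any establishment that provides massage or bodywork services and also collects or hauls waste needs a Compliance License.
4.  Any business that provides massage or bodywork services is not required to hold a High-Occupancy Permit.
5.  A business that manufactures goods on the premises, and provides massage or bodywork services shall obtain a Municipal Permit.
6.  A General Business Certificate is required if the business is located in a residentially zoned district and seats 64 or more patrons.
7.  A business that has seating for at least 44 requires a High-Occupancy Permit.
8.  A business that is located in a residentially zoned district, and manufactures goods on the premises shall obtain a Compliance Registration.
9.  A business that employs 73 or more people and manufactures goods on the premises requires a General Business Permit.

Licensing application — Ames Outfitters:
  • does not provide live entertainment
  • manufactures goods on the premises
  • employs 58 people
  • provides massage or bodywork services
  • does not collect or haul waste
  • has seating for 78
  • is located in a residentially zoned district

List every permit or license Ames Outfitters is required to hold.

Compliance Registration, General Business Certificate, Light Manufacturing Permit, Municipal Permit, Trade Registration

1. employees 58 > 12; provides massage or bodywork services → Trade Registration required.
2. manufactures goods on the premises; employees 58 > 10; provides massage or bodywork services → Light Manufacturing Permit required.
3. provides massage or bodywork services; does not collect or haul waste → Compliance License not required.
4. provides massage or bodywork services → exempt from High-Occupancy Permit.
5. manufactures goods on the premises; provides massage or bodywork services → Municipal Permit required.
6. is located in a residentially zoned district; seating 78 ≥ 64 → General Business Certificate required.
7. seating 78 ≥ 44 → High-Occupancy Permit required.
8. is located in a residentially zoned district; manufactures goods on the premises → Compliance Registration required.
9. employees 58 < 73; manufactures goods on the premises → General Business Permit not required.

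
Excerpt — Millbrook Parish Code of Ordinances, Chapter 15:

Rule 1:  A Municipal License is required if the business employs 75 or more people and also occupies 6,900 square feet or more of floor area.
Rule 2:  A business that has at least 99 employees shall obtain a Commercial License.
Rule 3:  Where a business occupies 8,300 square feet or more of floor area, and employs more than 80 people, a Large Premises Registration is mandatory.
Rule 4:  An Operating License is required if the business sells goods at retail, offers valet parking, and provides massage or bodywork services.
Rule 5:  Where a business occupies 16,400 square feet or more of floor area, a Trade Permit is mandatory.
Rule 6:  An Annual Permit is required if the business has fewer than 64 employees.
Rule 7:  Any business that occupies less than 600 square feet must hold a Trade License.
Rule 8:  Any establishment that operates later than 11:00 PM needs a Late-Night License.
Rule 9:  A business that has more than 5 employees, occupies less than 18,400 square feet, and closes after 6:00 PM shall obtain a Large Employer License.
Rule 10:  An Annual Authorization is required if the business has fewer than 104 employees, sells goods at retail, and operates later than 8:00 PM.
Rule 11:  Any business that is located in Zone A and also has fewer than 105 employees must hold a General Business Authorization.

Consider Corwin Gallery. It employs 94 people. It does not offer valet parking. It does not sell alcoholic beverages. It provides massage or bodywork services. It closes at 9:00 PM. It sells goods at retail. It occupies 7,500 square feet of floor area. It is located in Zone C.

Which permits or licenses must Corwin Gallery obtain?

Rule 1: employees 94 ≥ 75; floor area 7,500 square feet ≥ 6,900 square feet → Municipal License required.
Rule 2: employees 94 < 99 → Commercial License not required.
Rule 3: floor area 7,500 square feet < 8,300 square feet; employees 94 > 80 → Large Premises Registration not required.
Rule 4: sells goods at retail; does not offer valet parking; provides massage or bodywork services → Operating License not required.
Rule 5: floor area 7,500 square feet < 16,400 square feet → Trade Permit not required.
Rule 6: employees 94 ≥ 64 → Annual Permit not required.
Rule 7: floor area 7,500 square feet ≥ 600 square feet → Trade License not required.
Rule 8: closes 9:00 PM, at/before 11:00 PM → Late-Night License not required.
Rule 9: employees 94 > 5; floor area 7,500 square feet < 18,400 square feet; closes 9:00 PM, after 6:00 PM → Large Employer License required.
Rule 10: employees 94 < 104; sells goods at retail; closes 9:00 PM, after 8:00 PM → Annual Authorization required.
Rule 11: is located in Zone C (not: is located in Zone A); employees 94 < 105 → General Business Authorization not required.

Annual Authorization, Large Employer License, Municipal License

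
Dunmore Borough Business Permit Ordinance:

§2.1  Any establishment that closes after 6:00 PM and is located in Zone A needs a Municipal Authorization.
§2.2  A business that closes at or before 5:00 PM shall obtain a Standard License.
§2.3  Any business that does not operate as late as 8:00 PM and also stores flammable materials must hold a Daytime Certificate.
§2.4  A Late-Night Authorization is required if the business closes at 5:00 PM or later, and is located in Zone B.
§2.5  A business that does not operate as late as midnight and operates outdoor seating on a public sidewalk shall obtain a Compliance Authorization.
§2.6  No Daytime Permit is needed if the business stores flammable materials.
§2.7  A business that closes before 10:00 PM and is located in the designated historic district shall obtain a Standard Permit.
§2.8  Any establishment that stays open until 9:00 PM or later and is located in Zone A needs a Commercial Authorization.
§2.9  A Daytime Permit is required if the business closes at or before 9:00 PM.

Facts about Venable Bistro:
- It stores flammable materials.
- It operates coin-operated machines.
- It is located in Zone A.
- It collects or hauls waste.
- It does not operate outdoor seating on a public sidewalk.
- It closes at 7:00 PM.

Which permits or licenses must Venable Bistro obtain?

Daytime Certificate, Municipal Authorization

§2.1 closes 7:00 PM, after 6:00 PM; is located in Zone A → Municipal Authorization required.
§2.2 closes 7:00 PM, after 5:00 PM → Standard License not required.
§2.3 closes 7:00 PM, at/before 8:00 PM; stores flammable materials → Daytime Certificate required.
§2.4 closes 7:00 PM, after 5:00 PM; is located in Zone A (not: is located in Zone B) → Late-Night Authorization not required.
§2.5 closes 7:00 PM, at/before midnight; does not operate outdoor seating on a public sidewalk → Compliance Authorization not required.
§2.6 stores flammable materials → exempt from Daytime Permit.
§2.7 closes 7:00 PM, at/before 10:00 PM; is located in Zone A (not: is located in the designated historic district) → Standard Permit not required.
§2.8 closes 7:00 PM, at/before 9:00 PM; is located in Zone A → Commercial Authorization not required.
§2.9 closes 7:00 PM, at/before 9:00 PM → Daytime Permit required.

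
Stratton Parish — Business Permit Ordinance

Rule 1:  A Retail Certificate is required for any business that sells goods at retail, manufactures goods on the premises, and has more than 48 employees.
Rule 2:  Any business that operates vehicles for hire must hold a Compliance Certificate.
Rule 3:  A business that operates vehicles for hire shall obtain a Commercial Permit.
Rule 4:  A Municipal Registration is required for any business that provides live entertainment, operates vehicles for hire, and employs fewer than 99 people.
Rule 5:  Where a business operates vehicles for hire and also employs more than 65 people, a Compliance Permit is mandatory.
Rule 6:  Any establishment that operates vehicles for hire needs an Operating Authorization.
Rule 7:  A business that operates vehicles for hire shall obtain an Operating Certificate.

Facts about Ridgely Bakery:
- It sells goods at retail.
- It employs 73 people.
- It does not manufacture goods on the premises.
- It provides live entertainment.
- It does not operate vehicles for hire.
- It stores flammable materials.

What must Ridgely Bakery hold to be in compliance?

Rule 1: sells goods at retail; does not manufacture goods on the premises; employees 73 > 48 → Retail Certificate not required.
Rule 2: does not operate vehicles for hire → Compliance Certificate not required.
Rule 3: does not operate vehicles for hire → Commercial Permit not required.
Rule 4: provides live entertainment; does not operate vehicles for hire; employees 73 < 99 → Municipal Registration not required.
Rule 5: does not operate vehicles for hire; employees 73 > 65 → Compliance Permit not required.
Rule 6: does not operate vehicles for hire → Operating Authorization not required.
Rule 7: does not operate vehicles for hire → Operating Certificate not required.

None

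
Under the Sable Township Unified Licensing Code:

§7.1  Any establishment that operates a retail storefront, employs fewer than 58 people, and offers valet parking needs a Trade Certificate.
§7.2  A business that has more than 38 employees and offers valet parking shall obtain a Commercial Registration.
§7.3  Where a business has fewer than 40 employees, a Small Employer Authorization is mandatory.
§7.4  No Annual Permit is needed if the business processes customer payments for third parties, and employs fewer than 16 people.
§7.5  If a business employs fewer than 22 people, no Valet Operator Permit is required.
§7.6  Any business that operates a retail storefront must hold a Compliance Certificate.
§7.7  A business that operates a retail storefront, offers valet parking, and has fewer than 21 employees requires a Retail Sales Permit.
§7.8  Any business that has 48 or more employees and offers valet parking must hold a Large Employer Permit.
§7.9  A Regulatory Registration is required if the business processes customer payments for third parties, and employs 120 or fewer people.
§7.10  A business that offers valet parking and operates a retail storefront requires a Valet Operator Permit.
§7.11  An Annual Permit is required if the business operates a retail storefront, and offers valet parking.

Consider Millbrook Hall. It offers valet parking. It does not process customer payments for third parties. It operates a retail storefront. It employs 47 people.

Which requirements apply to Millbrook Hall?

§7.1 operates a retail storefront; employees 47 < 58; offers valet parking → Trade Certificate required.
§7.2 employees 47 > 38; offers valet parking → Commercial Registration required.
§7.3 employees 47 ≥ 40 → Small Employer Authorization not required.
§7.4 does not process customer payments for third parties; employees 47 ≥ 16 → Annual Permit exemption does not apply.
§7.5 employees 47 ≥ 22 → Valet Operator Permit exemption does not apply.
§7.6 operates a retail storefront → Compliance Certificate required.
§7.7 operates a retail storefront; offers valet parking; employees 47 ≥ 21 → Retail Sales Permit not required.
§7.8 employees 47 < 48; offers valet parking → Large Employer Permit not required.
§7.9 does not process customer payments for third parties; employees 47 ≤ 120 → Regulatory Registration not required.
§7.10 offers valet parking; operates a retail storefront → Valet Operator Permit required.
§7.11 operates a retail storefront; offers valet parking → Annual Permit required.

Annual Permit, Commercial Registration, Compliance Certificate, Trade Certificate, Valet Operator Permit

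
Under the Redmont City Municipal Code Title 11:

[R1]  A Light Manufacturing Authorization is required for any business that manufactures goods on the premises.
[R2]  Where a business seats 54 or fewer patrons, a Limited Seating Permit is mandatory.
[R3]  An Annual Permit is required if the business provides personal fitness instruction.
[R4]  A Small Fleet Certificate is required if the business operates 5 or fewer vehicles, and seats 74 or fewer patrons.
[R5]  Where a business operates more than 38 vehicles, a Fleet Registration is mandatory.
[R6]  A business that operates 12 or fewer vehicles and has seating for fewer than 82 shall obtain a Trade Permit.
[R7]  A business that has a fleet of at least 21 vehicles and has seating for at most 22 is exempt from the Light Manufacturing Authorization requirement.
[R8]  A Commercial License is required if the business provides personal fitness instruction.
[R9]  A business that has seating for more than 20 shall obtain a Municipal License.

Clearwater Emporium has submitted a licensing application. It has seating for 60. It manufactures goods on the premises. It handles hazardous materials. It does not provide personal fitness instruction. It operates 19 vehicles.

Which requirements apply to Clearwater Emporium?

Light Manufacturing Authorization, Municipal License

[R1] manufactures goods on the premises → Light Manufacturing Authorization required.
[R2] seating 60 > 54 → Limited Seating Permit not required.
[R3] does not provide personal fitness instruction → Annual Permit not required.
[R4] vehicles 19 > 5; seating 60 ≤ 74 → Small Fleet Certificate not required.
[R5] vehicles 19 ≤ 38 → Fleet Registration not required.
[R6] vehicles 19 > 12; seating 60 < 82 → Trade Permit not required.
[R7] vehicles 19 < 21; seating 60 > 22 → Light Manufacturing Authorization exemption does not apply.
[R8] does not provide personal fitness instruction → Commercial License not required.
[R9] seating 60 > 20 → Municipal License required.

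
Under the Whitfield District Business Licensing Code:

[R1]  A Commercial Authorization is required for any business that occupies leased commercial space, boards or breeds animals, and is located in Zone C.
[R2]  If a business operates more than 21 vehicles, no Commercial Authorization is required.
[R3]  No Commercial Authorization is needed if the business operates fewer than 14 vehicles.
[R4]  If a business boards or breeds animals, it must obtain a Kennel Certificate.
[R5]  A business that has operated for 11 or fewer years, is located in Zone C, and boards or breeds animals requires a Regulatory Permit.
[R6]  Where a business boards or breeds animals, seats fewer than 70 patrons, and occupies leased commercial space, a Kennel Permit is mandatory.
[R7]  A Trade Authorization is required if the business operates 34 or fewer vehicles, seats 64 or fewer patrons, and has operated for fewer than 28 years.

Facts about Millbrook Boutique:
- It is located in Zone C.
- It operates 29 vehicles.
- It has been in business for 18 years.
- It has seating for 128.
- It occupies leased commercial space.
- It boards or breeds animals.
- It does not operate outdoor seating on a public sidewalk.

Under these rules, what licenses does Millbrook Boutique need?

Kennel Certificate

[R1] occupies leased commercial space; boards or breeds animals; is located in Zone C → Commercial Authorization required.
[R2] vehicles 29 > 21 → exempt from Commercial Authorization.
[R3] vehicles 29 ≥ 14 → Commercial Authorization exemption does not apply.
[R4] boards or breeds animals → Kennel Certificate required.
[R5] years in business 18 > 11; is located in Zone C; boards or breeds animals → Regulatory Permit not required.
[R6] boards or breeds animals; seating 128 ≥ 70; occupies leased commercial space → Kennel Permit not required.
[R7] vehicles 29 ≤ 34; seating 128 > 64; years in business 18 < 28 → Trade Authorization not required.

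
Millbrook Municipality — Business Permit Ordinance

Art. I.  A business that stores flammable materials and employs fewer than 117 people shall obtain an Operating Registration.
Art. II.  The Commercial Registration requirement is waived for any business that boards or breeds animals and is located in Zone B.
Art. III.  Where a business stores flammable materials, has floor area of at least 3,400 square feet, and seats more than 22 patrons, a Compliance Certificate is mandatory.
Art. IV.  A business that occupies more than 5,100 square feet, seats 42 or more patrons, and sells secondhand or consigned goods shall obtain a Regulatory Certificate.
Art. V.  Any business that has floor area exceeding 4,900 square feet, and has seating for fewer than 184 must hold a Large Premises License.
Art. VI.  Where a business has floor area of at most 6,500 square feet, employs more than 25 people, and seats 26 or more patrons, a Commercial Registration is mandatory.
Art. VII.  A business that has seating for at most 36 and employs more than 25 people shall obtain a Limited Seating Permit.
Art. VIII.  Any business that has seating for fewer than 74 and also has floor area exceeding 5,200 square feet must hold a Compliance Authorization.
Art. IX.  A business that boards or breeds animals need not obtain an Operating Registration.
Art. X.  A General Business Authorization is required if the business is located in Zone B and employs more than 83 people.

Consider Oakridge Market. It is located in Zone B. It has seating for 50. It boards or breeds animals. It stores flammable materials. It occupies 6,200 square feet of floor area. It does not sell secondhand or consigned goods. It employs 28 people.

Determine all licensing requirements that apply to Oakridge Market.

Compliance Authorization, Compliance Certificate, Large Premises License

Art. I. stores flammable materials; employees 28 < 117 → Operating Registration required.
Art. II. boards or breeds animals; is located in Zone B → exempt from Commercial Registration.
Art. III. stores flammable materials; floor area 6,200 square feet ≥ 3,400 square feet; seating 50 > 22 → Compliance Certificate required.
Art. IV. floor area 6,200 square feet > 5,100 square feet; seating 50 ≥ 42; does not sell secondhand or consigned goods → Regulatory Certificate not required.
Art. V. floor area 6,200 square feet > 4,900 square feet; seating 50 < 184 → Large Premises License required.
Art. VI. floor area 6,200 square feet ≤ 6,500 square feet; employees 28 > 25; seating 50 ≥ 26 → Commercial Registration required.
Art. VII. seating 50 > 36; employees 28 > 25 → Limited Seating Permit not required.
Art. VIII. seating 50 < 74; floor area 6,200 square feet > 5,200 square feet → Compliance Authorization required.
Art. IX. boards or breeds animals → exempt from Operating Registration.
Art. X. is located in Zone B; employees 28 ≤ 83 → General Business Authorization not required.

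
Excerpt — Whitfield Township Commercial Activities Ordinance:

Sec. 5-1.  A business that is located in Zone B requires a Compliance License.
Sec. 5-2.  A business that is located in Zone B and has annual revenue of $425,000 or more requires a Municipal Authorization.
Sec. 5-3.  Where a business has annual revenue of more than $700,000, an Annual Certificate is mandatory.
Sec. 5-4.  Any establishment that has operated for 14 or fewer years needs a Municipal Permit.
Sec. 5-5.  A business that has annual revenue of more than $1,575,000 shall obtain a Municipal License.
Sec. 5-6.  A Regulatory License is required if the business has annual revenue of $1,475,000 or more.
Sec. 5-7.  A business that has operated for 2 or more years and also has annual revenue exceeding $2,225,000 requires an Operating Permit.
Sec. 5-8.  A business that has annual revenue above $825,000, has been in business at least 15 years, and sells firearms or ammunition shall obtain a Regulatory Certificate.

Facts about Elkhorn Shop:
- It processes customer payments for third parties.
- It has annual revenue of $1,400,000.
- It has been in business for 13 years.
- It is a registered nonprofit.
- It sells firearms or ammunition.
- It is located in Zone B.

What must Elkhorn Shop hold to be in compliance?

Annual Certificate, Compliance License, Municipal Authorization, Municipal Permit

Sec. 5-1. is located in Zone B → Compliance License required.
Sec. 5-2. is located in Zone B; revenue $1,400,000 ≥ $425,000 → Municipal Authorization required.
Sec. 5-3. revenue $1,400,000 > $700,000 → Annual Certificate required.
Sec. 5-4. years in business 13 ≤ 14 → Municipal Permit required.
Sec. 5-5. revenue $1,400,000 ≤ $1,575,000 → Municipal License not required.
Sec. 5-6. revenue $1,400,000 < $1,475,000 → Regulatory License not required.
Sec. 5-7. years in business 13 ≥ 2; revenue $1,400,000 ≤ $2,225,000 → Operating Permit not required.
Sec. 5-8. revenue $1,400,000 > $825,000; years in business 13 < 15; sells firearms or ammunition → Regulatory Certificate not required.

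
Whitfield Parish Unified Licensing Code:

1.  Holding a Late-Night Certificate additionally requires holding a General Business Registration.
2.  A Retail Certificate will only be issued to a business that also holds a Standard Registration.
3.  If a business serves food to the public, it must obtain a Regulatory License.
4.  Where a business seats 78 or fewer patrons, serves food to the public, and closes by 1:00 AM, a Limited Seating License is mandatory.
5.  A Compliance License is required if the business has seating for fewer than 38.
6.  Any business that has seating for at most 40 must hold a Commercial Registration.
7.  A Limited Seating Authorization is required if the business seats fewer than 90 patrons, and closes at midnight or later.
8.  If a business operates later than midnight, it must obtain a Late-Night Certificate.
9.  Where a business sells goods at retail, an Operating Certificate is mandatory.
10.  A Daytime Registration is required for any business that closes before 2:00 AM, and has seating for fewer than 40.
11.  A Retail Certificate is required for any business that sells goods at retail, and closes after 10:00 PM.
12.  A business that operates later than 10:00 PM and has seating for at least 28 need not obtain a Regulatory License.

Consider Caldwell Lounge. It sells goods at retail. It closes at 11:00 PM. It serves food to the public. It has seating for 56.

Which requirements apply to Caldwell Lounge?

Limited Seating License, Operating Certificate, Retail Certificate, Standard Registration

1. Late-Night Certificate is not required → no effect.
2. Retail Certificate is required → Standard Registration also required.
3. serves food to the public → Regulatory License required.
4. seating 56 ≤ 78; serves food to the public; closes 11:00 PM, at/before 1:00 AM → Limited Seating License required.
5. seating 56 ≥ 38 → Compliance License not required.
6. seating 56 > 40 → Commercial Registration not required.
7. seating 56 < 90; closes 11:00 PM, at/before midnight → Limited Seating Authorization not required.
8. closes 11:00 PM, at/before midnight → Late-Night Certificate not required.
9. sells goods at retail → Operating Certificate required.
10. closes 11:00 PM, at/before 2:00 AM; seating 56 ≥ 40 → Daytime Registration not required.
11. sells goods at retail; closes 11:00 PM, after 10:00 PM → Retail Certificate required.
12. closes 11:00 PM, after 10:00 PM; seating 56 ≥ 28 → exempt from Regulatory License.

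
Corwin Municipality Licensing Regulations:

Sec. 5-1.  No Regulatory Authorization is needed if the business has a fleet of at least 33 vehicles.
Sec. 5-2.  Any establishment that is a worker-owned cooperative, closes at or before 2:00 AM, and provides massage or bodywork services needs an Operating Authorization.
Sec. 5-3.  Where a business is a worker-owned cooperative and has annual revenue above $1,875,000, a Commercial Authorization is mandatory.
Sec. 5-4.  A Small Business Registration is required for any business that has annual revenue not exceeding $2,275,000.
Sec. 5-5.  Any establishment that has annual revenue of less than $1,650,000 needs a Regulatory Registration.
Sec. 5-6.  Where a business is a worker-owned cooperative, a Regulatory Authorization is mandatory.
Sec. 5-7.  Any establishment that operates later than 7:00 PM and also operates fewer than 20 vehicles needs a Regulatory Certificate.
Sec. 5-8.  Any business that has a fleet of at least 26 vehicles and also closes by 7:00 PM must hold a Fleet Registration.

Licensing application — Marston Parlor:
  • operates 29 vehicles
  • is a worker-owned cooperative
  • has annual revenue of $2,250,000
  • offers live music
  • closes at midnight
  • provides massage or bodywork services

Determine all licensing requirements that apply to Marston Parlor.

Sec. 5-1. vehicles 29 < 33 → Regulatory Authorization exemption does not apply.
Sec. 5-2. is a worker-owned cooperative; closes midnight, at/before 2:00 AM; provides massage or bodywork services → Operating Authorization required.
Sec. 5-3. is a worker-owned cooperative; revenue $2,250,000 > $1,875,000 → Commercial Authorization required.
Sec. 5-4. revenue $2,250,000 ≤ $2,275,000 → Small Business Registration required.
Sec. 5-5. revenue $2,250,000 ≥ $1,650,000 → Regulatory Registration not required.
Sec. 5-6. is a worker-owned cooperative → Regulatory Authorization required.
Sec. 5-7. closes midnight, after 7:00 PM; vehicles 29 ≥ 20 → Regulatory Certificate not required.
Sec. 5-8. vehicles 29 ≥ 26; closes midnight, after 7:00 PM → Fleet Registration not required.

Commercial Authorization, Operating Authorization, Regulatory Authorization, Small Business Registration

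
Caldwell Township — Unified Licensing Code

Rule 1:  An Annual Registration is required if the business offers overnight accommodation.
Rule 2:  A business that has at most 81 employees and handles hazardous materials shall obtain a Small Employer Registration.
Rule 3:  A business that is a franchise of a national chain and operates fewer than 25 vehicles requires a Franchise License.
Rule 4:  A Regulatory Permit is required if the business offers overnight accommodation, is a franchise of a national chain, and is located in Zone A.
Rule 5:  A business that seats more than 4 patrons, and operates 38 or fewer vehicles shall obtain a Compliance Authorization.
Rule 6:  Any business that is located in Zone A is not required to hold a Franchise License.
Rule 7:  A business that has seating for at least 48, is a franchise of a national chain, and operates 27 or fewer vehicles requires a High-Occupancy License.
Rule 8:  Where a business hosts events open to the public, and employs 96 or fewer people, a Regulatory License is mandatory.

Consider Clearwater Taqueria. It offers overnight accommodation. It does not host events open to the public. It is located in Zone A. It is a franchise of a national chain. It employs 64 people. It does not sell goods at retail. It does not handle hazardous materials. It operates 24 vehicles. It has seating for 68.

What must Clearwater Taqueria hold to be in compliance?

Rule 1: offers overnight accommodation → Annual Registration required.
Rule 2: employees 64 ≤ 81; does not handle hazardous materials → Small Employer Registration not required.
Rule 3: is a franchise of a national chain; vehicles 24 < 25 → Franchise License required.
Rule 4: offers overnight accommodation; is a franchise of a national chain; is located in Zone A → Regulatory Permit required.
Rule 5: seating 68 > 4; vehicles 24 ≤ 38 → Compliance Authorization required.
Rule 6: is located in Zone A → exempt from Franchise License.
Rule 7: seating 68 ≥ 48; is a franchise of a national chain; vehicles 24 ≤ 27 → High-Occupancy License required.
Rule 8: does not host events open to the public; employees 64 ≤ 96 → Regulatory License not required.

Annual Registration, Compliance Authorization, High-Occupancy License, Regulatory Permit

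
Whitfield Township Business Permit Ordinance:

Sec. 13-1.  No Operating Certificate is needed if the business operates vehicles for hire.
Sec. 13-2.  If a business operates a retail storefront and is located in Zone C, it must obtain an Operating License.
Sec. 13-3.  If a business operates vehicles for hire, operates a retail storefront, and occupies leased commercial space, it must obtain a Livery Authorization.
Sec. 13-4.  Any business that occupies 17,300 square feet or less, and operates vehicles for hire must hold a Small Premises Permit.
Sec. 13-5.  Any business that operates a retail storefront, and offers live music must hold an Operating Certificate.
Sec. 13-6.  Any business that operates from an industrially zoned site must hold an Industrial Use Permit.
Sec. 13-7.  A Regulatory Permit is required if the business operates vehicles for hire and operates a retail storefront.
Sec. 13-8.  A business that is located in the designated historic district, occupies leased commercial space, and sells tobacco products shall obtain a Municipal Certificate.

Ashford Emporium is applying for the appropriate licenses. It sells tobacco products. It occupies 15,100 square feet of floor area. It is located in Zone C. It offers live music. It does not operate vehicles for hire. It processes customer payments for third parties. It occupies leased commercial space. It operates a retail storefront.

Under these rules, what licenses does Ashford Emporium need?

Operating Certificate, Operating License

Sec. 13-1. does not operate vehicles for hire → Operating Certificate exemption does not apply.
Sec. 13-2. operates a retail storefront; is located in Zone C → Operating License required.
Sec. 13-3. does not operate vehicles for hire; operates a retail storefront; occupies leased commercial space → Livery Authorization not required.
Sec. 13-4. floor area 15,100 square feet ≤ 17,300 square feet; does not operate vehicles for hire → Small Premises Permit not required.
Sec. 13-5. operates a retail storefront; offers live music → Operating Certificate required.
Sec. 13-6. occupies leased commercial space (not: operates from an industrially zoned site) → Industrial Use Permit not required.
Sec. 13-7. does not operate vehicles for hire; operates a retail storefront → Regulatory Permit not required.
Sec. 13-8. is located in Zone C (not: is located in the designated historic district); occupies leased commercial space; sells tobacco products → Municipal Certificate not required.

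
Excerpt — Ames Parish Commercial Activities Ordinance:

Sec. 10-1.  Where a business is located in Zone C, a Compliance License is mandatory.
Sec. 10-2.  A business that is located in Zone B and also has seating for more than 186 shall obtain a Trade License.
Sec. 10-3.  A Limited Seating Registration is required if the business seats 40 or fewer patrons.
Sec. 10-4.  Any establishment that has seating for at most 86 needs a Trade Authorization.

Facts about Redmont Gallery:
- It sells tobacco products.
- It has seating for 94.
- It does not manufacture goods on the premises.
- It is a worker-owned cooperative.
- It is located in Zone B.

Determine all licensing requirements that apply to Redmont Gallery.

Sec. 10-1. is located in Zone B (not: is located in Zone C) → Compliance License not required.
Sec. 10-2. is located in Zone B; seating 94 ≤ 186 → Trade License not required.
Sec. 10-3. seating 94 > 40 → Limited Seating Registration not required.
Sec. 10-4. seating 94 > 86 → Trade Authorization not required.

None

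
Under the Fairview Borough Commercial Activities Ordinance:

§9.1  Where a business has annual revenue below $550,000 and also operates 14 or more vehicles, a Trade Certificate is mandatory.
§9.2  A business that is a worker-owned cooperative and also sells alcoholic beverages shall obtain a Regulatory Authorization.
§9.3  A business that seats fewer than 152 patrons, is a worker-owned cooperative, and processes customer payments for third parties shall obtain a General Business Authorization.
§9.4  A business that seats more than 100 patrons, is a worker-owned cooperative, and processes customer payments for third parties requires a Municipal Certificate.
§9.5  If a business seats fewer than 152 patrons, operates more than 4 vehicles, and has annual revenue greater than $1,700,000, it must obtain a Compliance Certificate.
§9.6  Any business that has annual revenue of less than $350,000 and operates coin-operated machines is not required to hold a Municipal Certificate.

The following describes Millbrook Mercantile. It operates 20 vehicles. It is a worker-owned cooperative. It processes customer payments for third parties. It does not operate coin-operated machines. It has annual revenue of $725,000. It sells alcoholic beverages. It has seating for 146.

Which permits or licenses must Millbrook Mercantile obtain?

§9.1 revenue $725,000 ≥ $550,000; vehicles 20 ≥ 14 → Trade Certificate not required.
§9.2 is a worker-owned cooperative; sells alcoholic beverages → Regulatory Authorization required.
§9.3 seating 146 < 152; is a worker-owned cooperative; processes customer payments for third parties → General Business Authorization required.
§9.4 seating 146 > 100; is a worker-owned cooperative; processes customer payments for third parties → Municipal Certificate required.
§9.5 seating 146 < 152; vehicles 20 > 4; revenue $725,000 ≤ $1,700,000 → Compliance Certificate not required.
§9.6 revenue $725,000 ≥ $350,000; does not operate coin-operated machines → Municipal Certificate exemption does not apply.

General Business Authorization, Municipal Certificate, Regulatory Authorization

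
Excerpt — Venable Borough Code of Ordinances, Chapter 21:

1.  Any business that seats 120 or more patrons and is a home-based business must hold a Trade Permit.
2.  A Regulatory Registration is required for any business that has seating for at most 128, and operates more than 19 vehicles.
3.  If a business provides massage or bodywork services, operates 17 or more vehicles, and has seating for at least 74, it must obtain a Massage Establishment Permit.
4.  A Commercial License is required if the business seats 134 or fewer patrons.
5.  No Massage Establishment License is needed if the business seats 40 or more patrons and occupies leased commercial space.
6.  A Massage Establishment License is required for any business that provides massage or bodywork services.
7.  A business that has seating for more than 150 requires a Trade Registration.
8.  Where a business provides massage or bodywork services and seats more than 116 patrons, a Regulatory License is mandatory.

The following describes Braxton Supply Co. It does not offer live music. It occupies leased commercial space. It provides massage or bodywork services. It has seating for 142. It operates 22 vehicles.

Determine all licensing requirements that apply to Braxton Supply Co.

1. seating 142 ≥ 120; occupies leased commercial space (not: is a home-based business) → Trade Permit not required.
2. seating 142 > 128; vehicles 22 > 19 → Regulatory Registration not required.
3. provides massage or bodywork services; vehicles 22 ≥ 17; seating 142 ≥ 74 → Massage Establishment Permit required.
4. seating 142 > 134 → Commercial License not required.
5. seating 142 ≥ 40; occupies leased commercial space → exempt from Massage Establishment License.
6. provides massage or bodywork services → Massage Establishment License required.
7. seating 142 ≤ 150 → Trade Registration not required.
8. provides massage or bodywork services; seating 142 > 116 → Regulatory License required.

Massage Establishment Permit, Regulatory License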